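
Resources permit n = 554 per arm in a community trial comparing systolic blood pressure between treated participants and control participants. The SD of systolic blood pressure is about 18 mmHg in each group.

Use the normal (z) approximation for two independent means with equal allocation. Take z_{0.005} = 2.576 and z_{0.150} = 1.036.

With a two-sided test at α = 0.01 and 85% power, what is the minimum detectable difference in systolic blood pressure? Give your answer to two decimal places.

Minimum detectable difference ≈ 3.91 mmHg

δ = (z_{α/2} + z_β) · √((σ₁²+σ₂²)/n)
  = (2.576 + 1.036) · √(648/554)
  = 3.612 · √1.1697
  = 3.612 · 1.0815
  = 3.9064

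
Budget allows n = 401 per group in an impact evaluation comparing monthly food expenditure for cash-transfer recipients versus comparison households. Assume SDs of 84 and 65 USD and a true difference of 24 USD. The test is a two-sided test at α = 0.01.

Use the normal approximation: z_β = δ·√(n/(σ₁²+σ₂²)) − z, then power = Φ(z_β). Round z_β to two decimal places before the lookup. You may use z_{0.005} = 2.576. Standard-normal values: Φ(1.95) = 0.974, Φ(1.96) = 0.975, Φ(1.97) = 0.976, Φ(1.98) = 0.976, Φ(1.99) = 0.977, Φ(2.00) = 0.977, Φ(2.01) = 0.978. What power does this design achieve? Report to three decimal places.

z_β = δ·√(n/(σ₁²+σ₂²)) − z_{α/2}
    = 24 · √(401/11281) − 2.576
    = 24 · 0.18854 − 2.576
    = 4.5249 − 2.576 = 1.9489 → 1.95
Power = Φ(1.95) = 0.974.

Power ≈ 0.974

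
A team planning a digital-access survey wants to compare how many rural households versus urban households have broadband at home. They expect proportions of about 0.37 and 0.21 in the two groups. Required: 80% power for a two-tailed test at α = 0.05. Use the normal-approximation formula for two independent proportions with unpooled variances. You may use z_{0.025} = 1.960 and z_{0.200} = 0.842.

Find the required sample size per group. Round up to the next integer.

n = (z_{α/2} + z_β)² · [p₁(1−p₁) + p₂(1−p₂)] / (p₁ − p₂)²
  = (1.960 + 0.842)² · (0.37·0.63 + 0.21·0.79) / (0.16)²
  = (2.802)² · (0.2331 + 0.1659) / 0.0256
  = 7.8512 · 0.3990 / 0.0256
  = 122.37
Round up → n = 123 per group.

n = 123 per group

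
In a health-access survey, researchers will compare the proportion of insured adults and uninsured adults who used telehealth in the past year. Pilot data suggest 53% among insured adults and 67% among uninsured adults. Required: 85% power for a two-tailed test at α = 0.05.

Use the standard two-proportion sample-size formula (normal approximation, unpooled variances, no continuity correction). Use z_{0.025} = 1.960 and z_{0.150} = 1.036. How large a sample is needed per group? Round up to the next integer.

n = (z_{α/2} + z_β)² · [p₁(1−p₁) + p₂(1−p₂)] / (p₁ − p₂)²
  = (1.960 + 1.036)² · (0.53·0.47 + 0.67·0.33) / (-0.14)²
  = (2.996)² · (0.2491 + 0.2211) / 0.0196
  = 8.9760 · 0.4702 / 0.0196
  = 215.33
Round up → n = 216 per group.

n = 216 per group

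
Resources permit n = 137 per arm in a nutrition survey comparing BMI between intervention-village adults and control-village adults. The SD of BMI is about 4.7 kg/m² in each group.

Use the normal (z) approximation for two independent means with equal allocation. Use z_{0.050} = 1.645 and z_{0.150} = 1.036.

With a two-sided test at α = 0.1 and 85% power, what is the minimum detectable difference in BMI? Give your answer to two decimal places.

Minimum detectable difference ≈ 1.52 kg/m²

δ = (z_{α/2} + z_β) · √((σ₁²+σ₂²)/n)
  = (1.645 + 1.036) · √(44.18/137)
  = 2.681 · √0.32248
  = 2.681 · 0.5679
  = 1.5225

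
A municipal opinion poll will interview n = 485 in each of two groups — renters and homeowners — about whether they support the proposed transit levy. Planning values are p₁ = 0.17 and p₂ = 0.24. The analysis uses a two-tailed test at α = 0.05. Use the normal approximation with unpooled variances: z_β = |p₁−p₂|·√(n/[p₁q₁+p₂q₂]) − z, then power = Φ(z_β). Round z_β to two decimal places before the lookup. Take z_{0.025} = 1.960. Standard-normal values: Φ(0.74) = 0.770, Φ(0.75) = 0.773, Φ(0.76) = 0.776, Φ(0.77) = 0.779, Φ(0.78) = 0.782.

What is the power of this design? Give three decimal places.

Power ≈ 0.773

z_β = |p₁−p₂|·√(n/[p₁q₁+p₂q₂]) − z_{α/2}
    = 0.07 · √(485/0.3235) − 1.960
    = 0.07 · 38.7199 − 1.960
    = 2.7104 − 1.960 = 0.7504 → 0.75
Power = Φ(0.75) = 0.773.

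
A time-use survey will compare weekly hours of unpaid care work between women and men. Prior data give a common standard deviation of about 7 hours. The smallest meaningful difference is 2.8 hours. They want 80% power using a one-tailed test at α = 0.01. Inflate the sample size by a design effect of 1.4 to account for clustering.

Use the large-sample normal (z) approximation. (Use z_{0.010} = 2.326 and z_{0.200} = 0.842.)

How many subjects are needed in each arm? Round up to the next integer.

n = (z_α + z_β)² · (σ₁² + σ₂²) / δ²
  = (2.326 + 0.842)² · (2·7² = 98) / 2.8²
  = 10.0362 · 98 / 7.84
  = 125.45
Design effect: 1.4 × 125.45 = 175.63.
Round up → n = 176 per group.

n = 176 per group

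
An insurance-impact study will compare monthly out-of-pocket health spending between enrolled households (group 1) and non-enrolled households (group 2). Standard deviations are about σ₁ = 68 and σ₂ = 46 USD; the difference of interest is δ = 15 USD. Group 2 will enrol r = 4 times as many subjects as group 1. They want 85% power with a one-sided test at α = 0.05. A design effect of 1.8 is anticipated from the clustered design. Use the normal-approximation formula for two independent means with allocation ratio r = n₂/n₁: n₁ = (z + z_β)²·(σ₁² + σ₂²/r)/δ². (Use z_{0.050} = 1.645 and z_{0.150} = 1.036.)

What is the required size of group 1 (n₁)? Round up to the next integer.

n₁ = (z_α + z_β)² · (σ₁² + σ₂²/r) / δ²
   = (1.645 + 1.036)² · (68² + 46²/4) / 15²
   = 7.1878 · (4624 + 529) / 225
   = 7.1878 · 5153 / 225
   = 164.62
Design effect: 1.8 × 164.62 = 296.31.
Round up → n₁ = 297; n₂ = r·n₁ = 4 × 297 = 1188.

n₁ = 297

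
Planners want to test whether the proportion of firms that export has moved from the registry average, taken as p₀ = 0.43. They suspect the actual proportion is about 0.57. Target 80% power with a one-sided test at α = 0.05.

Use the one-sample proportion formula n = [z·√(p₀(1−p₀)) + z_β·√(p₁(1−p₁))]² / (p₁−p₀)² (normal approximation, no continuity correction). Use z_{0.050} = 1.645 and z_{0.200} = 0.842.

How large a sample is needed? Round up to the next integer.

n = 78

n = [z_α·√(p₀q₀) + z_β·√(p₁q₁)]² / (p₁ − p₀)²
  = [1.645·√(0.43·0.57) + 0.842·√(0.57·0.43)]² / (0.14)²
  = [1.645·0.4951 + 0.842·0.4951]² / 0.0196
  = [1.2313]² / 0.0196
  = 77.35
Round up → n = 78.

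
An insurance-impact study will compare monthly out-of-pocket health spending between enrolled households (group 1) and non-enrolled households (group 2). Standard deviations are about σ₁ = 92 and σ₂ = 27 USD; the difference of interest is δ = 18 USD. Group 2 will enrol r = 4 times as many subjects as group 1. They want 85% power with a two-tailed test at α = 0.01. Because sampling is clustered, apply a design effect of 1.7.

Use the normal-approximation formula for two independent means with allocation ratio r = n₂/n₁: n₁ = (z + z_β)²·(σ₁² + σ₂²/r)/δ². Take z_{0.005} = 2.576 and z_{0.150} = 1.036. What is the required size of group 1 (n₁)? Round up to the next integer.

n₁ = (z_{α/2} + z_β)² · (σ₁² + σ₂²/r) / δ²
   = (2.576 + 1.036)² · (92² + 27²/4) / 18²
   = 13.0465 · (8464 + 182.25) / 324
   = 13.0465 · 8646.2 / 324
   = 348.16
Design effect: 1.7 × 348.16 = 591.87.
Round up → n₁ = 592; n₂ = r·n₁ = 4 × 592 = 2368.

n₁ = 592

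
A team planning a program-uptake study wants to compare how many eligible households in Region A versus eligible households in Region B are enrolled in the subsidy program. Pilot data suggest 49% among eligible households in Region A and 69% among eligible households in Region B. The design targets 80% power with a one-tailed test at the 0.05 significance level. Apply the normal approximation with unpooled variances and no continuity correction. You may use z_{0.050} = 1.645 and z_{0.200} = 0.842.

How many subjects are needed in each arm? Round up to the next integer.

n = (z_α + z_β)² · [p₁(1−p₁) + p₂(1−p₂)] / (p₁ − p₂)²
  = (1.645 + 0.842)² · (0.49·0.51 + 0.69·0.31) / (-0.20)²
  = (2.487)² · (0.2499 + 0.2139) / 0.0400
  = 6.1852 · 0.4638 / 0.0400
  = 71.72
Round up → n = 72 per group.

n = 72 per group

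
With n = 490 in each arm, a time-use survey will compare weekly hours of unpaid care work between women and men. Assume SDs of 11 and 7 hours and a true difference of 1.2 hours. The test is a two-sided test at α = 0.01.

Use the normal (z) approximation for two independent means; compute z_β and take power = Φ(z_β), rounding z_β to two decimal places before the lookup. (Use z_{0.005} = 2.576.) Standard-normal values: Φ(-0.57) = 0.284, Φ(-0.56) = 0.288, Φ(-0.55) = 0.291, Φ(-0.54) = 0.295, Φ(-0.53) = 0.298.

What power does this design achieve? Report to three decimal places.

Power ≈ 0.295

z_β = δ·√(n/(σ₁²+σ₂²)) − z_{α/2}
    = 1.2 · √(490/170) − 2.576
    = 1.2 · 1.69775 − 2.576
    = 2.0373 − 2.576 = -0.5387 → -0.54
Power = Φ(-0.54) = 0.295.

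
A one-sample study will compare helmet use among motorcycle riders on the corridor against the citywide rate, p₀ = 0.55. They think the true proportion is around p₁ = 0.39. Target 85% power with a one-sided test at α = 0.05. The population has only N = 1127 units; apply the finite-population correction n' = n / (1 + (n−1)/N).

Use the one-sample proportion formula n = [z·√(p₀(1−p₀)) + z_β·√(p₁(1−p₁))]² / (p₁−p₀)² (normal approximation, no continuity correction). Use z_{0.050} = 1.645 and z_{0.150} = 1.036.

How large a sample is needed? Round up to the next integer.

n = 65

n = [z_α·√(p₀q₀) + z_β·√(p₁q₁)]² / (p₁ − p₀)²
  = [1.645·√(0.55·0.45) + 1.036·√(0.39·0.61)]² / (-0.16)²
  = [1.645·0.4975 + 1.036·0.4877]² / 0.0256
  = [1.3237]² / 0.0256
  = 68.44
Finite-population correction (N = 1127): 68.44 / (1 + (68.44 − 1)/1127) = 64.58.
Round up → n = 65.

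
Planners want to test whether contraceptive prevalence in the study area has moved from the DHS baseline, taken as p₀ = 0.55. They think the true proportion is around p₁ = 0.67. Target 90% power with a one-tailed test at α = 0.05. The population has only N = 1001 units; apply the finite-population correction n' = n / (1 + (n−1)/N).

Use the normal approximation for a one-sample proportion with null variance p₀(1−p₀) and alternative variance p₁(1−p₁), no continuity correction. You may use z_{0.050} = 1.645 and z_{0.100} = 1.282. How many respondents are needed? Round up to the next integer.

n = 124

n = [z_α·√(p₀q₀) + z_β·√(p₁q₁)]² / (p₁ − p₀)²
  = [1.645·√(0.55·0.45) + 1.282·√(0.67·0.33)]² / (0.12)²
  = [1.645·0.4975 + 1.282·0.4702]² / 0.0144
  = [1.4212]² / 0.0144
  = 140.26
Finite-population correction (N = 1001): 140.26 / (1 + (140.26 − 1)/1001) = 123.13.
Round up → n = 124.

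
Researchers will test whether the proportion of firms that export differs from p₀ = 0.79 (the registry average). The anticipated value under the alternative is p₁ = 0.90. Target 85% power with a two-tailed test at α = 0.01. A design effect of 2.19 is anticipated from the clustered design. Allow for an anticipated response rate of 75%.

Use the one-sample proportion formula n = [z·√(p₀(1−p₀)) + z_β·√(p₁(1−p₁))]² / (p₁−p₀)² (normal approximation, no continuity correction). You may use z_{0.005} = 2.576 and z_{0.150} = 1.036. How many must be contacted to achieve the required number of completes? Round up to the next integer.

n = 447

n = [z_{α/2}·√(p₀q₀) + z_β·√(p₁q₁)]² / (p₁ − p₀)²
  = [2.576·√(0.79·0.21) + 1.036·√(0.90·0.10)]² / (0.11)²
  = [2.576·0.4073 + 1.036·0.3000]² / 0.0121
  = [1.3600]² / 0.0121
  = 152.87
Design effect: 2.19 × 152.87 = 334.78.
Adjust for 75% response: 334.78 / 0.75 = 446.37.
Round up → n = 447.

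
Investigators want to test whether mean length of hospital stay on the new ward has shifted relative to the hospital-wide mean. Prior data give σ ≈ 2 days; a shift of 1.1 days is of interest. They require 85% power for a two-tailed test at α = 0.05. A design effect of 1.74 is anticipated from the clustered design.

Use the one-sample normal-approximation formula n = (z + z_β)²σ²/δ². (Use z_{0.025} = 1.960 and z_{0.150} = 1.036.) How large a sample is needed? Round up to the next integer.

n = 52

n = (z_{α/2} + z_β)² · σ² / δ²
  = (1.960 + 1.036)² · 2² / 1.1²
  = 8.9760 · 4 / 1.21
  = 29.67
Design effect: 1.74 × 29.67 = 51.63.
Round up → n = 52.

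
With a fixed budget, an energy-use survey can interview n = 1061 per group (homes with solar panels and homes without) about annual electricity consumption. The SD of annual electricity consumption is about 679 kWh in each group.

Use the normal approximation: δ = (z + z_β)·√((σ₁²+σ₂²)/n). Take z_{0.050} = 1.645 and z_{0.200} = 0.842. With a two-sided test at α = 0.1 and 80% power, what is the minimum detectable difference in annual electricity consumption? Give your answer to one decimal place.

Minimum detectable difference ≈ 73.3 kWh

δ = (z_{α/2} + z_β) · √((σ₁²+σ₂²)/n)
  = (1.645 + 0.842) · √(922082/1061)
  = 2.487 · √869.0688
  = 2.487 · 29.4800
  = 73.3167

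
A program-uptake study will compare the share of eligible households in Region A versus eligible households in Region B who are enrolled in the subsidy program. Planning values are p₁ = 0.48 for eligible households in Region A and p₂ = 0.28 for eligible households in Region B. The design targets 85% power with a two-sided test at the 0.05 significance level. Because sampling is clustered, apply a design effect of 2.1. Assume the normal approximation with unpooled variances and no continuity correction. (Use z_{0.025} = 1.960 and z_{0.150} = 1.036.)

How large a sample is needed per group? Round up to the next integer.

n = (z_{α/2} + z_β)² · [p₁(1−p₁) + p₂(1−p₂)] / (p₁ − p₂)²
  = (1.960 + 1.036)² · (0.48·0.52 + 0.28·0.72) / (0.20)²
  = (2.996)² · (0.2496 + 0.2016) / 0.0400
  = 8.9760 · 0.4512 / 0.0400
  = 101.25
Design effect: 2.1 × 101.25 = 212.62.
Round up → n = 213 per group.

n = 213 per group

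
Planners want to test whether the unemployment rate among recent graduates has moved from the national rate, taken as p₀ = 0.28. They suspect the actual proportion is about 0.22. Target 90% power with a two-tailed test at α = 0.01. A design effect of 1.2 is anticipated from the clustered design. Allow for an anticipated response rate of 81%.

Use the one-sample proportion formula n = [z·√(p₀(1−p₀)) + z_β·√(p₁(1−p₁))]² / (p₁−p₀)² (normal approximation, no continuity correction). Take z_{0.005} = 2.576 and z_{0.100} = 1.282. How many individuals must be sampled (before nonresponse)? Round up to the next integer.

n = 1173

n = [z_{α/2}·√(p₀q₀) + z_β·√(p₁q₁)]² / (p₁ − p₀)²
  = [2.576·√(0.28·0.72) + 1.282·√(0.22·0.78)]² / (-0.06)²
  = [2.576·0.4490 + 1.282·0.4142]² / 0.0036
  = [1.6877]² / 0.0036
  = 791.19
Design effect: 1.2 × 791.19 = 949.43.
Adjust for 81% response: 949.43 / 0.81 = 1172.13.
Round up → n = 1173.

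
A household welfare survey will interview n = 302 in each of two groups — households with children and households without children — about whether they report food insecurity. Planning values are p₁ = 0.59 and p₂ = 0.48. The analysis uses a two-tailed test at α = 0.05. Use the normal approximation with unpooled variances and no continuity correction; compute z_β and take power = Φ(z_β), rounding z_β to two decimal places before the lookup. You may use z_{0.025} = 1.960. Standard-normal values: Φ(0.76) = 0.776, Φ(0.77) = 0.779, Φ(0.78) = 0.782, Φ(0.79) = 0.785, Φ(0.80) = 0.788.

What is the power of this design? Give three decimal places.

Power ≈ 0.779

z_β = |p₁−p₂|·√(n/[p₁q₁+p₂q₂]) − z_{α/2}
    = 0.11 · √(302/0.4915) − 1.960
    = 0.11 · 24.7880 − 1.960
    = 2.7267 − 1.960 = 0.7667 → 0.77
Power = Φ(0.77) = 0.779.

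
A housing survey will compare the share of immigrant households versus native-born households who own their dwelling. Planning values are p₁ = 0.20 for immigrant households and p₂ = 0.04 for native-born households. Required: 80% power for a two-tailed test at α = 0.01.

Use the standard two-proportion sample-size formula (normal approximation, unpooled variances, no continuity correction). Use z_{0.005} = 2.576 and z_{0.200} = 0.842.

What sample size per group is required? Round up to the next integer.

n = (z_{α/2} + z_β)² · [p₁(1−p₁) + p₂(1−p₂)] / (p₁ − p₂)²
  = (2.576 + 0.842)² · (0.20·0.80 + 0.04·0.96) / (0.16)²
  = (3.418)² · (0.1600 + 0.0384) / 0.0256
  = 11.6827 · 0.1984 / 0.0256
  = 90.54
Round up → n = 91 per group.

n = 91 per group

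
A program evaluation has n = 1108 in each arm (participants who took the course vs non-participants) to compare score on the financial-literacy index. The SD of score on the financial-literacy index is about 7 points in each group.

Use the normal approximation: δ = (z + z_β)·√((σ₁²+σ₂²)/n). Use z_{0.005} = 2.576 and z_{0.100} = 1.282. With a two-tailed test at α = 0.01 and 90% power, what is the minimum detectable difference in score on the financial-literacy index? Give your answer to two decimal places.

Minimum detectable difference ≈ 1.15 points

δ = (z_{α/2} + z_β) · √((σ₁²+σ₂²)/n)
  = (2.576 + 1.282) · √(98/1108)
  = 3.858 · √0.08845
  = 3.858 · 0.2974
  = 1.1474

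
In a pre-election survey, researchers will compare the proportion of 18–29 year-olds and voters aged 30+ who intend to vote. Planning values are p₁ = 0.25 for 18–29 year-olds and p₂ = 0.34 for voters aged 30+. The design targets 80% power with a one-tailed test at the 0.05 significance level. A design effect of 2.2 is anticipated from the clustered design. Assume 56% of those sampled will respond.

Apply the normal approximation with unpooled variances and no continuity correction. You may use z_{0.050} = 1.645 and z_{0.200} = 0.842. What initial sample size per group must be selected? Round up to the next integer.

n = 1236 per group

n = (z_α + z_β)² · [p₁(1−p₁) + p₂(1−p₂)] / (p₁ − p₂)²
  = (1.645 + 0.842)² · (0.25·0.75 + 0.34·0.66) / (-0.09)²
  = (2.487)² · (0.1875 + 0.2244) / 0.0081
  = 6.1852 · 0.4119 / 0.0081
  = 314.53
Design effect: 2.2 × 314.53 = 691.96.
Adjust for 56% response: 691.96 / 0.56 = 1235.64.
Round up → n = 1236 per group.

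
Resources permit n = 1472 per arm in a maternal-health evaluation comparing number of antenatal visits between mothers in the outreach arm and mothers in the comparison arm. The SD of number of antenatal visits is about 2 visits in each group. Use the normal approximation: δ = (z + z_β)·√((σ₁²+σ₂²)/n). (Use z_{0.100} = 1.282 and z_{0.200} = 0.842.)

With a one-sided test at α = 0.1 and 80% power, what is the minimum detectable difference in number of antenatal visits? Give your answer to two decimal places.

δ = (z_α + z_β) · √((σ₁²+σ₂²)/n)
  = (1.282 + 0.842) · √(8/1472)
  = 2.124 · √0.00543
  = 2.124 · 0.0737
  = 0.1566

Minimum detectable difference ≈ 0.16 visits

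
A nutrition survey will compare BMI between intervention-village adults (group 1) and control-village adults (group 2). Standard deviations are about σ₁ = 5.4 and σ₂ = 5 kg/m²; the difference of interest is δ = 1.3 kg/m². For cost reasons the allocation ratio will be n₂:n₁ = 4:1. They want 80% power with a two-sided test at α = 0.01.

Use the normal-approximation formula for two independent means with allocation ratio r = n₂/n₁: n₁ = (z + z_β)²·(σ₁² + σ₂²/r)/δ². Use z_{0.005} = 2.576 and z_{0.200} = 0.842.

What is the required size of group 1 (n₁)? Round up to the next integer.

n₁ = (z_{α/2} + z_β)² · (σ₁² + σ₂²/r) / δ²
   = (2.576 + 0.842)² · (5.4² + 5²/4) / 1.3²
   = 11.6827 · (29.16 + 6.25) / 1.69
   = 11.6827 · 35.41 / 1.69
   = 244.78
Round up → n₁ = 245; n₂ = r·n₁ = 4 × 245 = 980.

n₁ = 245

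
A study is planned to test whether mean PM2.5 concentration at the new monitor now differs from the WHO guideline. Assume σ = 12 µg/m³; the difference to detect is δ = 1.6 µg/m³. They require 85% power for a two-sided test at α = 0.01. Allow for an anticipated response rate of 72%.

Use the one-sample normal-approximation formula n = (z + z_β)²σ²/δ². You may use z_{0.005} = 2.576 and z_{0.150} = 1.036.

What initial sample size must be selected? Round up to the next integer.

n = (z_{α/2} + z_β)² · σ² / δ²
  = (2.576 + 1.036)² · 12² / 1.6²
  = 13.0465 · 144 / 2.56
  = 733.87
Adjust for 72% response: 733.87 / 0.72 = 1019.26.
Round up → n = 1020.

n = 1020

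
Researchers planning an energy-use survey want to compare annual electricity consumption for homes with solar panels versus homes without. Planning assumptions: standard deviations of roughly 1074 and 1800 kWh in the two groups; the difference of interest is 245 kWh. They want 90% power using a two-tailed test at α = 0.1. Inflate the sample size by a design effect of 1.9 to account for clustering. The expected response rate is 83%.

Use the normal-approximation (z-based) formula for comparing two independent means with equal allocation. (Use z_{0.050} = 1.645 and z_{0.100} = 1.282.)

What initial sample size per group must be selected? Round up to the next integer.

n = (z_{α/2} + z_β)² · (σ₁² + σ₂²) / δ²
  = (1.645 + 1.282)² · (1074² + 1800² = 4393476) / 245²
  = 8.5673 · 4393476 / 60025
  = 627.08
Design effect: 1.9 × 627.08 = 1191.45.
Adjust for 83% response: 1191.45 / 0.83 = 1435.48.
Round up → n = 1436 per group.

n = 1436 per group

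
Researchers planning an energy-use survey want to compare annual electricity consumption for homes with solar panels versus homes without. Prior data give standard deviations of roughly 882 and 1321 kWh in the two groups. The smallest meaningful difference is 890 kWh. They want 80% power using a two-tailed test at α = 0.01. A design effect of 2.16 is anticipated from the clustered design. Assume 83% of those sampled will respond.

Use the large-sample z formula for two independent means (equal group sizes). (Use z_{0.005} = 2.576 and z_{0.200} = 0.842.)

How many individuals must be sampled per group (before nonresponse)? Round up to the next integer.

n = 97 per group

n = (z_{α/2} + z_β)² · (σ₁² + σ₂²) / δ²
  = (2.576 + 0.842)² · (882² + 1321² = 2522965) / 890²
  = 11.6827 · 2522965 / 792100
  = 37.21
Design effect: 2.16 × 37.21 = 80.38.
Adjust for 83% response: 80.38 / 0.83 = 96.84.
Round up → n = 97 per group.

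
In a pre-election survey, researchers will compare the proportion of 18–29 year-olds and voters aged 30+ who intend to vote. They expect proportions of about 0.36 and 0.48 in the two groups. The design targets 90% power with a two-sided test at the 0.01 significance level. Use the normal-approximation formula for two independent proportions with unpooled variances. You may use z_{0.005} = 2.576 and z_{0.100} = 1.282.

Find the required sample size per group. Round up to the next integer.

n = (z_{α/2} + z_β)² · [p₁(1−p₁) + p₂(1−p₂)] / (p₁ − p₂)²
  = (2.576 + 1.282)² · (0.36·0.64 + 0.48·0.52) / (-0.12)²
  = (3.858)² · (0.2304 + 0.2496) / 0.0144
  = 14.8842 · 0.4800 / 0.0144
  = 496.14
Round up → n = 497 per group.

n = 497 per group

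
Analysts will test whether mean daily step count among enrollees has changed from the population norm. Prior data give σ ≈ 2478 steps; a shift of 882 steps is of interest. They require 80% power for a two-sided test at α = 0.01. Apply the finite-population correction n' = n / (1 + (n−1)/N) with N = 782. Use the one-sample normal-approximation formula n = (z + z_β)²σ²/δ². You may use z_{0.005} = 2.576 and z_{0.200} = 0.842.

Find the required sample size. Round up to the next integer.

n = 83

n = (z_{α/2} + z_β)² · σ² / δ²
  = (2.576 + 0.842)² · 2478² / 882²
  = 11.6827 · 6140484 / 777924
  = 92.22
Finite-population correction (N = 782): 92.22 / (1 + (92.22 − 1)/782) = 82.58.
Round up → n = 83.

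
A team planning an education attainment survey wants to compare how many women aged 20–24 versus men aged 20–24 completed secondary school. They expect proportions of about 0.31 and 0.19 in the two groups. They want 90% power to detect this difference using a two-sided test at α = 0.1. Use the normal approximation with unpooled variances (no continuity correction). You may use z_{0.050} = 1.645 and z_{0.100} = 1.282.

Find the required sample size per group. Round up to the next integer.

n = (z_{α/2} + z_β)² · [p₁(1−p₁) + p₂(1−p₂)] / (p₁ − p₂)²
  = (1.645 + 1.282)² · (0.31·0.69 + 0.19·0.81) / (0.12)²
  = (2.927)² · (0.2139 + 0.1539) / 0.0144
  = 8.5673 · 0.3678 / 0.0144
  = 218.82
Round up → n = 219 per group.

n = 219 per group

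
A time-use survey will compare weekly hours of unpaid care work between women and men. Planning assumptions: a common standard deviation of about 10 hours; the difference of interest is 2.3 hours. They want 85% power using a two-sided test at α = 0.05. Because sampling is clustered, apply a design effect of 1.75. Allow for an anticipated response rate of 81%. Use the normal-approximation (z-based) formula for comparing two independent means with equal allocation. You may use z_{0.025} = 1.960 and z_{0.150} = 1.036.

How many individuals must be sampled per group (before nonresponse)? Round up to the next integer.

n = (z_{α/2} + z_β)² · (σ₁² + σ₂²) / δ²
  = (1.960 + 1.036)² · (2·10² = 200) / 2.3²
  = 8.9760 · 200 / 5.29
  = 339.36
Design effect: 1.75 × 339.36 = 593.88.
Adjust for 81% response: 593.88 / 0.81 = 733.18.
Round up → n = 734 per group.

n = 734 per group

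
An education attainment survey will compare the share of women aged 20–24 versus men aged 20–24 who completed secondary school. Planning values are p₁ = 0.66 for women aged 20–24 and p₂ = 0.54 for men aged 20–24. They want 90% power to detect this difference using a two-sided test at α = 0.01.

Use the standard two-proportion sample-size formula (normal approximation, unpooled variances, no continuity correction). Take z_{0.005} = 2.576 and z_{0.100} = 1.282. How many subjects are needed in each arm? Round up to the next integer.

n = (z_{α/2} + z_β)² · [p₁(1−p₁) + p₂(1−p₂)] / (p₁ − p₂)²
  = (2.576 + 1.282)² · (0.66·0.34 + 0.54·0.46) / (0.12)²
  = (3.858)² · (0.2244 + 0.2484) / 0.0144
  = 14.8842 · 0.4728 / 0.0144
  = 488.70
Round up → n = 489 per group.

n = 489 per group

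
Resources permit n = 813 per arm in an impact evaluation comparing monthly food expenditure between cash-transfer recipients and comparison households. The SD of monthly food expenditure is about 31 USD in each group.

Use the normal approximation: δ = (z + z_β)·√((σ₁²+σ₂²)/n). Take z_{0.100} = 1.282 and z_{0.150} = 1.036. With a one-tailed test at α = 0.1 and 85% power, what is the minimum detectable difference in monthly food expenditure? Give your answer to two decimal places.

δ = (z_α + z_β) · √((σ₁²+σ₂²)/n)
  = (1.282 + 1.036) · √(1922/813)
  = 2.318 · √2.3641
  = 2.318 · 1.5376
  = 3.5641

Minimum detectable difference ≈ 3.56 USD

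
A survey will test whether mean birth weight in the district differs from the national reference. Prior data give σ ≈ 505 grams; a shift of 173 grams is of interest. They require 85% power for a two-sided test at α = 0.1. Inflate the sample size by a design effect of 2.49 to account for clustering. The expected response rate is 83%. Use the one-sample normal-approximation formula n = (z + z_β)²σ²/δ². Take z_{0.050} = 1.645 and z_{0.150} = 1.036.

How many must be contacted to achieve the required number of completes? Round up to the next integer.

n = (z_{α/2} + z_β)² · σ² / δ²
  = (1.645 + 1.036)² · 505² / 173²
  = 7.1878 · 255025 / 29929
  = 61.25
Design effect: 2.49 × 61.25 = 152.50.
Adjust for 83% response: 152.50 / 0.83 = 183.74.
Round up → n = 184.

n = 184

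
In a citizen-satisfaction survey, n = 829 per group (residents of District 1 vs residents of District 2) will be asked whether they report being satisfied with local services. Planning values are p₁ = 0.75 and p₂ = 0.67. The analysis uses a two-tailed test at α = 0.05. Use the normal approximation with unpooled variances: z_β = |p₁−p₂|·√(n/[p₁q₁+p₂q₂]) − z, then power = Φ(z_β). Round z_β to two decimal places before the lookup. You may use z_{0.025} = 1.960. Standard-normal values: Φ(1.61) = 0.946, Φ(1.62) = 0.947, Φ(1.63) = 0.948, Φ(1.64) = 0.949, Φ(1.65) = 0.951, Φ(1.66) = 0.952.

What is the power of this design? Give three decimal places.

z_β = |p₁−p₂|·√(n/[p₁q₁+p₂q₂]) − z_{α/2}
    = 0.08 · √(829/0.4086) − 1.960
    = 0.08 · 45.0431 − 1.960
    = 3.6034 − 1.960 = 1.6434 → 1.64
Power = Φ(1.64) = 0.949.

Power ≈ 0.949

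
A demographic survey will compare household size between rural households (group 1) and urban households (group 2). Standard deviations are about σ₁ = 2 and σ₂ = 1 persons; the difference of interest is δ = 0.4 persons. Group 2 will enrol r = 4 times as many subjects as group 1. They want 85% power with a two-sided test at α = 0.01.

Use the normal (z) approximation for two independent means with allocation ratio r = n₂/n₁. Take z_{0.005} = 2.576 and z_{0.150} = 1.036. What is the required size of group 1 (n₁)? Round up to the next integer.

n₁ = 347

n₁ = (z_{α/2} + z_β)² · (σ₁² + σ₂²/r) / δ²
   = (2.576 + 1.036)² · (2² + 1²/4) / 0.4²
   = 13.0465 · (4 + 0.25) / 0.16
   = 13.0465 · 4.25 / 0.16
   = 346.55
Round up → n₁ = 347; n₂ = r·n₁ = 4 × 347 = 1388.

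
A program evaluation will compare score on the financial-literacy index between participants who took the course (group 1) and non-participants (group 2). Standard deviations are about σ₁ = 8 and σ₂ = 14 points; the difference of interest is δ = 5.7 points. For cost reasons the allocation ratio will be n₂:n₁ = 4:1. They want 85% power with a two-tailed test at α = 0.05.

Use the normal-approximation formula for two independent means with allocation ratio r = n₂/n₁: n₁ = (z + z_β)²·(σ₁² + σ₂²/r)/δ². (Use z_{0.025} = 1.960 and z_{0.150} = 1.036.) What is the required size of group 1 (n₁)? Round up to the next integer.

n₁ = (z_{α/2} + z_β)² · (σ₁² + σ₂²/r) / δ²
   = (1.960 + 1.036)² · (8² + 14²/4) / 5.7²
   = 8.9760 · (64 + 49) / 32.49
   = 8.9760 · 113 / 32.49
   = 31.22
Round up → n₁ = 32; n₂ = r·n₁ = 4 × 32 = 128.

n₁ = 32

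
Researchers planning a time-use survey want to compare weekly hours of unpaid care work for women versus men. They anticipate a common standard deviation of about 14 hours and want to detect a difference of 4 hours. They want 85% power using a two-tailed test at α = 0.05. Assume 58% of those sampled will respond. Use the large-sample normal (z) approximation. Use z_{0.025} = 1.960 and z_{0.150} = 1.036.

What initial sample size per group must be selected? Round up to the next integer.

n = (z_{α/2} + z_β)² · (σ₁² + σ₂²) / δ²
  = (1.960 + 1.036)² · (2·14² = 392) / 4²
  = 8.9760 · 392 / 16
  = 219.91
Adjust for 58% response: 219.91 / 0.58 = 379.16.
Round up → n = 380 per group.

n = 380 per group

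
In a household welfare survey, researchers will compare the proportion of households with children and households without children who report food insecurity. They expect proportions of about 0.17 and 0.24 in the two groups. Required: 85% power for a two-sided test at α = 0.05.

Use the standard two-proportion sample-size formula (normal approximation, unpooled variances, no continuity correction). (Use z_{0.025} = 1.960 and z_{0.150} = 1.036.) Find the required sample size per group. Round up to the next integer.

n = 593 per group

n = (z_{α/2} + z_β)² · [p₁(1−p₁) + p₂(1−p₂)] / (p₁ − p₂)²
  = (1.960 + 1.036)² · (0.17·0.83 + 0.24·0.76) / (-0.07)²
  = (2.996)² · (0.1411 + 0.1824) / 0.0049
  = 8.9760 · 0.3235 / 0.0049
  = 592.60
Round up → n = 593 per group.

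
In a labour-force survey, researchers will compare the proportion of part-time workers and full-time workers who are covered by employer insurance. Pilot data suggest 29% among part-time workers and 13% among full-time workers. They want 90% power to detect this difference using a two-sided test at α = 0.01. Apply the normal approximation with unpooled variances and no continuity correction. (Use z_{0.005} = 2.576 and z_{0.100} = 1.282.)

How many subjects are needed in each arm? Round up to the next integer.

n = 186 per group

n = (z_{α/2} + z_β)² · [p₁(1−p₁) + p₂(1−p₂)] / (p₁ − p₂)²
  = (2.576 + 1.282)² · (0.29·0.71 + 0.13·0.87) / (0.16)²
  = (3.858)² · (0.2059 + 0.1131) / 0.0256
  = 14.8842 · 0.3190 / 0.0256
  = 185.47
Round up → n = 186 per group.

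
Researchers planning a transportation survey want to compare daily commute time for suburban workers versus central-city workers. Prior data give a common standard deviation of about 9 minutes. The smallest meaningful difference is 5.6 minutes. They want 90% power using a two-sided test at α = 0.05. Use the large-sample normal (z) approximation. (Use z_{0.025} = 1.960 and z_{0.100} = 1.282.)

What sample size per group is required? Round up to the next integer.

n = (z_{α/2} + z_β)² · (σ₁² + σ₂²) / δ²
  = (1.960 + 1.282)² · (2·9² = 162) / 5.6²
  = 10.5106 · 162 / 31.36
  = 54.30
Round up → n = 55 per group.

n = 55 per group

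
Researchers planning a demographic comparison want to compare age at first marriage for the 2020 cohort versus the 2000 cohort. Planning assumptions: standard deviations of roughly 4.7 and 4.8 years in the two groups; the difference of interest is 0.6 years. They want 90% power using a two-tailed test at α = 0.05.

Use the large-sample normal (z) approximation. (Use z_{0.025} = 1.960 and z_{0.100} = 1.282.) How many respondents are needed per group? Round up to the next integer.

n = 1318 per group

n = (z_{α/2} + z_β)² · (σ₁² + σ₂²) / δ²
  = (1.960 + 1.282)² · (4.7² + 4.8² = 45.13) / 0.6²
  = 10.5106 · 45.13 / 0.36
  = 1317.62
Round up → n = 1318 per group.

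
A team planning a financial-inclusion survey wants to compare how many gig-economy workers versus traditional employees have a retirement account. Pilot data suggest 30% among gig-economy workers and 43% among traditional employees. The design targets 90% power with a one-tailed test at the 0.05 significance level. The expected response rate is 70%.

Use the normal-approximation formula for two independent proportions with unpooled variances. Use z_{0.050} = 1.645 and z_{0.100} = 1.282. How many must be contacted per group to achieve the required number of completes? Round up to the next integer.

n = (z_α + z_β)² · [p₁(1−p₁) + p₂(1−p₂)] / (p₁ − p₂)²
  = (1.645 + 1.282)² · (0.30·0.70 + 0.43·0.57) / (-0.13)²
  = (2.927)² · (0.2100 + 0.2451) / 0.0169
  = 8.5673 · 0.4551 / 0.0169
  = 230.71
Adjust for 70% response: 230.71 / 0.70 = 329.59.
Round up → n = 330 per group.

n = 330 per group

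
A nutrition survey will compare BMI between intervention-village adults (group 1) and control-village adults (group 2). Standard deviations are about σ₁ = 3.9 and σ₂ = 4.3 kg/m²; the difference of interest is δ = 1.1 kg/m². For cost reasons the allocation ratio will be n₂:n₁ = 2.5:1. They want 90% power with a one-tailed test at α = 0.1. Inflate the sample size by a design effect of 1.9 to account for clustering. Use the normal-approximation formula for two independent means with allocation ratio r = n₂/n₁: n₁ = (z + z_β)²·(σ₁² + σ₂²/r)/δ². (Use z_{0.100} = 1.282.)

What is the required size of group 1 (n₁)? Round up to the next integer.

n₁ = 234

n₁ = (z_α + z_β)² · (σ₁² + σ₂²/r) / δ²
   = (1.282 + 1.282)² · (3.9² + 4.3²/2.5) / 1.1²
   = 6.5741 · (15.21 + 7.396) / 1.21
   = 6.5741 · 22.606 / 1.21
   = 122.82
Design effect: 1.9 × 122.82 = 233.36.
Round up → n₁ = 234; n₂ = r·n₁ = 2.5 × 234 = 585.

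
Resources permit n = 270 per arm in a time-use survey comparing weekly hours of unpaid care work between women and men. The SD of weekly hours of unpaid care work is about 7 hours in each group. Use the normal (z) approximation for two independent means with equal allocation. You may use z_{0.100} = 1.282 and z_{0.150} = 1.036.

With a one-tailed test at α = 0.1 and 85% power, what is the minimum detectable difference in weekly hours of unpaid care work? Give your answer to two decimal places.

Minimum detectable difference ≈ 1.40 hours

δ = (z_α + z_β) · √((σ₁²+σ₂²)/n)
  = (1.282 + 1.036) · √(98/270)
  = 2.318 · √0.36296
  = 2.318 · 0.6025
  = 1.3965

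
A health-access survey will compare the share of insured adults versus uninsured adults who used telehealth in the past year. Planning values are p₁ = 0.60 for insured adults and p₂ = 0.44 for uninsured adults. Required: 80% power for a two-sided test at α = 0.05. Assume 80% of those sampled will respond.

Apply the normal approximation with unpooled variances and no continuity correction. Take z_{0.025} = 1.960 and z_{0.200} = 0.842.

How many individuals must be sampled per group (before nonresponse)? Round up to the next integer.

n = 187 per group

n = (z_{α/2} + z_β)² · [p₁(1−p₁) + p₂(1−p₂)] / (p₁ − p₂)²
  = (1.960 + 0.842)² · (0.60·0.40 + 0.44·0.56) / (0.16)²
  = (2.802)² · (0.2400 + 0.2464) / 0.0256
  = 7.8512 · 0.4864 / 0.0256
  = 149.17
Adjust for 80% response: 149.17 / 0.80 = 186.47.
Round up → n = 187 per group.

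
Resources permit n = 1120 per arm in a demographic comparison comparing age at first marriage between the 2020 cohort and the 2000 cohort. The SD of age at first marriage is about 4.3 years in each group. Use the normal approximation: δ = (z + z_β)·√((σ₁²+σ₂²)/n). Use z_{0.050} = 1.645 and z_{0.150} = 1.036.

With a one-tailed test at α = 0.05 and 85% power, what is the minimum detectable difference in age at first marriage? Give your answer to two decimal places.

Minimum detectable difference ≈ 0.49 years

δ = (z_α + z_β) · √((σ₁²+σ₂²)/n)
  = (1.645 + 1.036) · √(36.98/1120)
  = 2.681 · √0.03302
  = 2.681 · 0.1817
  = 0.4872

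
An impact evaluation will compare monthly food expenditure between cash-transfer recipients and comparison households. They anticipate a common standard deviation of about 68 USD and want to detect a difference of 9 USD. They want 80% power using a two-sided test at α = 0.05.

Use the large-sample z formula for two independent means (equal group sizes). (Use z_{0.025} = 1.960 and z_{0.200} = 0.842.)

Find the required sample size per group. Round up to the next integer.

n = 897 per group

n = (z_{α/2} + z_β)² · (σ₁² + σ₂²) / δ²
  = (1.960 + 0.842)² · (2·68² = 9248) / 9²
  = 7.8512 · 9248 / 81
  = 896.39
Round up → n = 897 per group.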